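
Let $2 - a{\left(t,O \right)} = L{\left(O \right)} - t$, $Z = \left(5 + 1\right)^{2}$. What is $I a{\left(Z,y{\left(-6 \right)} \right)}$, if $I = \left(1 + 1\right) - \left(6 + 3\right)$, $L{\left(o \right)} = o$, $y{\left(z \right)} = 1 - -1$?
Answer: $-252$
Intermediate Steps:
$y{\left(z \right)} = 2$ ($y{\left(z \right)} = 1 + 1 = 2$)
$Z = 36$ ($Z = 6^{2} = 36$)
$a{\left(t,O \right)} = 2 + t - O$ ($a{\left(t,O \right)} = 2 - \left(O - t\right) = 2 + t - O$)
$I = -7$ ($I = 2 - 9 = -7$)
$I a{\left(Z,y{\left(-6 \right)} \right)} = - 7 \left(2 + 36 - 2\right) = \left(-7\right) 36 = -252$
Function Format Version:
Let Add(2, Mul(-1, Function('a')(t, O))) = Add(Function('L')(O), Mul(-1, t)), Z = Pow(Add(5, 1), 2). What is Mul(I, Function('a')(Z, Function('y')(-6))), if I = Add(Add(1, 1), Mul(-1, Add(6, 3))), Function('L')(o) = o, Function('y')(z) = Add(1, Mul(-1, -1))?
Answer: -252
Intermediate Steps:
Function('y')(z) = 2 (Function('y')(z) = Add(1, 1) = 2)
Z = 36 (Z = Pow(6, 2) = 36)
Function('a')(t, O) = Add(2, t, Mul(-1, O)) (Function('a')(t, O) = Add(2, Mul(-1, Add(O, Mul(-1, t)))) = Add(2, Add(t, Mul(-1, O))) = Add(2, t, Mul(-1, O)))
I = -7 (I = Add(2, Mul(-1, 9)) = Add(2, -9) = -7)
Mul(I, Function('a')(Z, Function('y')(-6))) = Mul(-7, Add(2, 36, Mul(-1, 2))) = Mul(-7, Add(2, 36, -2)) = Mul(-7, 36) = -252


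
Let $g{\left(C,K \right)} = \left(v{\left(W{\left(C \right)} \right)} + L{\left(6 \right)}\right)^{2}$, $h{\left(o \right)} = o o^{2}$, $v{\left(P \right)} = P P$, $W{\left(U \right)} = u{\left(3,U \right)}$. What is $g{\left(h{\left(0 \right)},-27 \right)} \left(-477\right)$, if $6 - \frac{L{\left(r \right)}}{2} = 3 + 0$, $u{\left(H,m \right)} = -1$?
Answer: $-23373$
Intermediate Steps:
$L{\left(r \right)} = 6$ ($L{\left(r \right)} = 12 - 2 \left(3 + 0\right) = 12 - 6 = 6$)
$W{\left(U \right)} = -1$
$v{\left(P \right)} = P^{2}$
$h{\left(o \right)} = o^{3}$
$g{\left(C,K \right)} = 49$ ($g{\left(C,K \right)} = \left(\left(-1\right)^{2} + 6\right)^{2} = \left(1 + 6\right)^{2} = 7^{2} = 49$)
$g{\left(h{\left(0 \right)},-27 \right)} \left(-477\right) = 49 \left(-477\right) = -23373$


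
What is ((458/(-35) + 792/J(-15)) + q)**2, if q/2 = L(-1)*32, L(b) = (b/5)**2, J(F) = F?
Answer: 122810724/30625 ≈ 4010.1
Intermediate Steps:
L(b) = b**2/25 (L(b) = (b*(1/5))**2 = (b/5)**2 = b**2/25)
q = 64/25 (q = 2*(((1/25)*(-1)**2)*32) = 2*(((1/25)*1)*32) = 2*((1/25)*32) = 2*(32/25) = 64/25 ≈ 2.5600)
((458/(-35) + 792/J(-15)) + q)**2 = ((458/(-35) + 792/(-15)) + 64/25)**2 = ((458*(-1/35) + 792*(-1/15)) + 64/25)**2 = ((-458/35 - 264/5) + 64/25)**2 = (-2306/35 + 64/25)**2 = (-11082/175)**2 = 122810724/30625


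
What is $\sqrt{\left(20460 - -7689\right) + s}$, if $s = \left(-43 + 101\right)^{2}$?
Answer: $\sqrt{31513} \approx 177.52$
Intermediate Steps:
$s = 3364$ ($s = 58^{2} = 3364$)
$\sqrt{\left(20460 - -7689\right) + s} = \sqrt{\left(20460 - -7689\right) + 3364} = \sqrt{\left(20460 + 7689\right) + 3364} = \sqrt{28149 + 3364} = \sqrt{31513}$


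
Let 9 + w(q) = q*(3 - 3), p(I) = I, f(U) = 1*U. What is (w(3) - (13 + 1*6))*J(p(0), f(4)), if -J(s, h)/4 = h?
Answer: 448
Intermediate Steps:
f(U) = U
J(s, h) = -4*h
w(q) = -9 (w(q) = -9 + q*(3 - 3) = -9 + q*0 = -9 + 0 = -9)
(w(3) - (13 + 1*6))*J(p(0), f(4)) = (-9 - (13 + 1*6))*(-4*4) = (-9 - (13 + 6))*(-16) = (-9 - 1*19)*(-16) = (-9 - 19)*(-16) = -28*(-16) = 448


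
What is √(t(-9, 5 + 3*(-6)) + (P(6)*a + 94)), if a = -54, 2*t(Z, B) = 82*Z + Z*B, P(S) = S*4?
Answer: 55*I*√2/2 ≈ 38.891*I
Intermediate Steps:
P(S) = 4*S
t(Z, B) = 41*Z + B*Z/2 (t(Z, B) = (82*Z + Z*B)/2 = (82*Z + B*Z)/2 = 41*Z + B*Z/2)
√(t(-9, 5 + 3*(-6)) + (P(6)*a + 94)) = √((½)*(-9)*(82 + (5 + 3*(-6))) + ((4*6)*(-54) + 94)) = √((½)*(-9)*(82 + (5 - 18)) + (24*(-54) + 94)) = √((½)*(-9)*(82 - 13) + (-1296 + 94)) = √((½)*(-9)*69 - 1202) = √(-621/2 - 1202) = √(-3025/2) = 55*I*√2/2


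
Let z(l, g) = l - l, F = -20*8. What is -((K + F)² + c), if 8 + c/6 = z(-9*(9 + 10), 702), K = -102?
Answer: -68596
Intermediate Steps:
F = -160
z(l, g) = 0
c = -48 (c = -48 + 6*0 = -48 + 0 = -48)
-((K + F)² + c) = -((-102 - 160)² - 48) = -((-262)² - 48) = -(68644 - 48) = -1*68596 = -68596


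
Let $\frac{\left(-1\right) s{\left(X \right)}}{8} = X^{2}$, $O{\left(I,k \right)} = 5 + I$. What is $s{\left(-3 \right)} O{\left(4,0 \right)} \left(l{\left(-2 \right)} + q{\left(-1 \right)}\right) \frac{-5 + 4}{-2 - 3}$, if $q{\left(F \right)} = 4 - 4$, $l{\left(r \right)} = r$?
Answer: $\frac{1296}{5} \approx 259.2$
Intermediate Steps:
$q{\left(F \right)} = 0$
$s{\left(X \right)} = - 8 X^{2}$
$s{\left(-3 \right)} O{\left(4,0 \right)} \left(l{\left(-2 \right)} + q{\left(-1 \right)}\right) \frac{-5 + 4}{-2 - 3} = - 8 \left(-3\right)^{2} \left(5 + 4\right) \left(-2 + 0\right) \frac{-5 + 4}{-2 - 3} = \left(-8\right) 9 \cdot 9 \left(- 2 \left(- \frac{1}{-5}\right)\right) = \left(-72\right) 9 \left(- 2 \left(\left(-1\right) \left(- \frac{1}{5}\right)\right)\right) = - 648 \left(\left(-2\right) \frac{1}{5}\right) = \left(-648\right) \left(- \frac{2}{5}\right) = \frac{1296}{5}$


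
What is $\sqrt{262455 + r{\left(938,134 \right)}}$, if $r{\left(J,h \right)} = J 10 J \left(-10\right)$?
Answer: $i \sqrt{87721945} \approx 9366.0 i$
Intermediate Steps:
$r{\left(J,h \right)} = - 100 J^{2}$ ($r{\left(J,h \right)} = 10 J^{2} \left(-10\right) = - 100 J^{2}$)
$\sqrt{262455 + r{\left(938,134 \right)}} = \sqrt{262455 - 100 \cdot 938^{2}} = \sqrt{262455 - 87984400} = \sqrt{-87721945} = i \sqrt{87721945}$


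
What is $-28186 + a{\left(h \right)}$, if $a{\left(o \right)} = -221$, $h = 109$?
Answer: $-28407$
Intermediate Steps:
$-28186 + a{\left(h \right)} = -28186 - 221 = -28407$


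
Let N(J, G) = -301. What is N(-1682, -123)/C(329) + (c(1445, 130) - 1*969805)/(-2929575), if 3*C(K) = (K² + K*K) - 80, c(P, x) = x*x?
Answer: 4523669813/14088130870 ≈ 0.32110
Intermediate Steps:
c(P, x) = x²
C(K) = -80/3 + 2*K²/3 (C(K) = ((K² + K*K) - 80)/3 = ((K² + K²) - 80)/3 = (2*K² - 80)/3 = (-80 + 2*K²)/3 = -80/3 + 2*K²/3)
N(-1682, -123)/C(329) + (c(1445, 130) - 1*969805)/(-2929575) = -301/(-80/3 + (⅔)*329²) + (130² - 1*969805)/(-2929575) = -301/(-80/3 + (⅔)*108241) + (16900 - 969805)*(-1/2929575) = -301/(-80/3 + 216482/3) - 952905*(-1/2929575) = -301/72134 + 63527/195305 = 4523669813/14088130870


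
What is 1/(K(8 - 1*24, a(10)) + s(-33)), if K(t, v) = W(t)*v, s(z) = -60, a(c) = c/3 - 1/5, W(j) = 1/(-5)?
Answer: -75/4547 ≈ -0.016494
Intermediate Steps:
W(j) = -⅕
a(c) = -⅕ + c/3 (a(c) = c*(⅓) - 1*⅕ = c/3 - ⅕ = -⅕ + c/3)
K(t, v) = -v/5
1/(K(8 - 1*24, a(10)) + s(-33)) = 1/(-(-⅕ + (⅓)*10)/5 - 60) = 1/(-(-⅕ + 10/3)/5 - 60) = 1/(-⅕*47/15 - 60) = 1/(-47/75 - 60) = 1/(-4547/75) = -75/4547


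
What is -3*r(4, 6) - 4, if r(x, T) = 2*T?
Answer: -40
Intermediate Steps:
-3*r(4, 6) - 4 = -6*6 - 4 = -3*12 - 4 = -36 - 4 = -40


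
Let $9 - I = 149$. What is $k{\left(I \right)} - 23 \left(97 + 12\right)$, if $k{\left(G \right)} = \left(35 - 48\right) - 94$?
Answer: $-2614$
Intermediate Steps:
$I = -140$ ($I = 9 - 149 = -140$)
$k{\left(G \right)} = -107$ ($k{\left(G \right)} = -13 - 94 = -107$)
$k{\left(I \right)} - 23 \left(97 + 12\right) = -107 - 23 \left(97 + 12\right) = -107 - 23 \cdot 109 = -107 - 2507 = -2614$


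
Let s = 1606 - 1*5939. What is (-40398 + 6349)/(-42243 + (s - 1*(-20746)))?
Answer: 34049/25830 ≈ 1.3182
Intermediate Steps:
s = -4333 (s = 1606 - 5939 = -4333)
(-40398 + 6349)/(-42243 + (s - 1*(-20746))) = (-40398 + 6349)/(-42243 + (-4333 - 1*(-20746))) = -34049/(-42243 + (-4333 + 20746)) = -34049/(-42243 + 16413) = -34049/(-25830) = -34049*(-1/25830) = 34049/25830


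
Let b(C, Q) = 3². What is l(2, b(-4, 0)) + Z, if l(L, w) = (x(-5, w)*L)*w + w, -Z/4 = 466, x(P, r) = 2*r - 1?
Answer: -1549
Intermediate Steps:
b(C, Q) = 9
x(P, r) = -1 + 2*r
Z = -1864 (Z = -4*466 = -1864)
l(L, w) = w + L*w*(-1 + 2*w) (l(L, w) = ((-1 + 2*w)*L)*w + w = (L*(-1 + 2*w))*w + w = L*w*(-1 + 2*w) + w = w + L*w*(-1 + 2*w))
l(2, b(-4, 0)) + Z = 9*(1 + 2*(-1 + 2*9)) - 1864 = 9*(1 + 2*(-1 + 18)) - 1864 = 9*(1 + 2*17) - 1864 = 9*(1 + 34) - 1864 = 9*35 - 1864 = 315 - 1864 = -1549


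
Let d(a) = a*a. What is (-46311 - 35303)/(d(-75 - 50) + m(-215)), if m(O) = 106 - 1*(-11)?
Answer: -40807/7871 ≈ -5.1845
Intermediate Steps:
d(a) = a**2
m(O) = 117 (m(O) = 106 + 11 = 117)
(-46311 - 35303)/(d(-75 - 50) + m(-215)) = (-46311 - 35303)/((-75 - 50)**2 + 117) = -81614/((-125)**2 + 117) = -81614/(15625 + 117) = -81614/15742 = -81614*1/15742 = -40807/7871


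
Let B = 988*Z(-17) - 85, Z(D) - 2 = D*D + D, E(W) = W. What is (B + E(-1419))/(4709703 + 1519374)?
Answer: 89736/2076359 ≈ 0.043218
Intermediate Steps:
Z(D) = 2 + D + D² (Z(D) = 2 + (D*D + D) = 2 + (D² + D) = 2 + (D + D²) = 2 + D + D²)
B = 270627 (B = 988*(2 - 17 + (-17)²) - 85 = 988*(2 - 17 + 289) - 85 = 988*274 - 85 = 270712 - 85 = 270627)
(B + E(-1419))/(4709703 + 1519374) = (270627 - 1419)/(4709703 + 1519374) = 269208/6229077 = 269208*(1/6229077) = 89736/2076359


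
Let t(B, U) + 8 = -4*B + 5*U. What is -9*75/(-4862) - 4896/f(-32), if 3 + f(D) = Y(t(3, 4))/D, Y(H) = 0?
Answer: 7935459/4862 ≈ 1632.1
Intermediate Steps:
t(B, U) = -8 - 4*B + 5*U (t(B, U) = -8 + (-4*B + 5*U) = -8 - 4*B + 5*U)
f(D) = -3 (f(D) = -3 + 0/D = -3 + 0 = -3)
-9*75/(-4862) - 4896/f(-32) = -9*75/(-4862) - 4896/(-3) = -675*(-1/4862) - 4896*(-⅓) = 675/4862 + 1632 = 7935459/4862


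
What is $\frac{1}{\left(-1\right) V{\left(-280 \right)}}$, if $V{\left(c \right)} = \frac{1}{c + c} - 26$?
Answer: $\frac{560}{14561} \approx 0.038459$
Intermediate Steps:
$V{\left(c \right)} = -26 + \frac{1}{2 c}$ ($V{\left(c \right)} = \frac{1}{2 c} - 26 = -26 + \frac{1}{2 c}$)
$\frac{1}{\left(-1\right) V{\left(-280 \right)}} = \frac{1}{\left(-1\right) \left(-26 + \frac{1}{2 \left(-280\right)}\right)} = \frac{1}{\left(-1\right) \left(-26 + \frac{1}{2} \left(- \frac{1}{280}\right)\right)} = \frac{1}{\left(-1\right) \left(-26 - \frac{1}{560}\right)} = \frac{1}{\left(-1\right) \left(- \frac{14561}{560}\right)} = \frac{1}{\frac{14561}{560}} = \frac{560}{14561}$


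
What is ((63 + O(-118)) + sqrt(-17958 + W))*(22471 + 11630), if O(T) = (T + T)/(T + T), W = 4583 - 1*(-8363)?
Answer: 2182464 + 68202*I*sqrt(1253) ≈ 2.1825e+6 + 2.4142e+6*I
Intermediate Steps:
W = 12946 (W = 4583 + 8363 = 12946)
O(T) = 1 (O(T) = (2*T)/((2*T)) = (2*T)*(1/(2*T)) = 1)
((63 + O(-118)) + sqrt(-17958 + W))*(22471 + 11630) = ((63 + 1) + sqrt(-17958 + 12946))*(22471 + 11630) = (64 + sqrt(-5012))*34101 = (64 + 2*I*sqrt(1253))*34101 = 2182464 + 68202*I*sqrt(1253)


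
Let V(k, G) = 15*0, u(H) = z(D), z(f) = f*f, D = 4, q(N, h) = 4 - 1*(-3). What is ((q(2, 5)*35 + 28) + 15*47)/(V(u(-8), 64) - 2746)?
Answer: -489/1373 ≈ -0.35615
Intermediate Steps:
q(N, h) = 7 (q(N, h) = 4 + 3 = 7)
z(f) = f**2
u(H) = 16 (u(H) = 4**2 = 16)
V(k, G) = 0
((q(2, 5)*35 + 28) + 15*47)/(V(u(-8), 64) - 2746) = ((7*35 + 28) + 15*47)/(0 - 2746) = ((245 + 28) + 705)/(-2746) = (273 + 705)*(-1/2746) = 978*(-1/2746) = -489/1373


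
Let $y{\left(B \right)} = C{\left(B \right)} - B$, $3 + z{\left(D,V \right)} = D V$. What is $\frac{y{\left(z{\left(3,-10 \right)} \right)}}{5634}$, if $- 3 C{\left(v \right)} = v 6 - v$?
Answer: $\frac{44}{2817} \approx 0.015619$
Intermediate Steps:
$C{\left(v \right)} = - \frac{5 v}{3}$ ($C{\left(v \right)} = - \frac{v 6 - v}{3} = - \frac{6 v - v}{3} = - \frac{5 v}{3}$)
$z{\left(D,V \right)} = -3 + D V$
$y{\left(B \right)} = - \frac{8 B}{3}$ ($y{\left(B \right)} = - \frac{5 B}{3} - B = - \frac{8 B}{3}$)
$\frac{y{\left(z{\left(3,-10 \right)} \right)}}{5634} = \frac{\left(- \frac{8}{3}\right) \left(-3 + 3 \left(-10\right)\right)}{5634} = - \frac{8 \left(-3 - 30\right)}{3} \cdot \frac{1}{5634} = \left(- \frac{8}{3}\right) \left(-33\right) \frac{1}{5634} = 88 \cdot \frac{1}{5634} = \frac{44}{2817}$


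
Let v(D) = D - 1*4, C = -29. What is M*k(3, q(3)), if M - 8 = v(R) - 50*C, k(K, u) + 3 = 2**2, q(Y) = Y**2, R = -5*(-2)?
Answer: 1464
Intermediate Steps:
R = 10
v(D) = -4 + D (v(D) = D - 4 = -4 + D)
k(K, u) = 1 (k(K, u) = -3 + 2**2 = -3 + 4 = 1)
M = 1464 (M = 8 + ((-4 + 10) - 50*(-29)) = 8 + (6 + 1450) = 8 + 1456 = 1464)
M*k(3, q(3)) = 1464*1 = 1464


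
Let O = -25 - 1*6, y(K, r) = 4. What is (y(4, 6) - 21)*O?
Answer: 527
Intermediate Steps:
O = -31 (O = -25 - 6 = -31)
(y(4, 6) - 21)*O = (4 - 21)*(-31) = -17*(-31) = 527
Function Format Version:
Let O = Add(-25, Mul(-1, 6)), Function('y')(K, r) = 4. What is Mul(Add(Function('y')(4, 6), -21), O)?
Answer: 527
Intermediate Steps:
O = -31 (O = Add(-25, -6) = -31)
Mul(Add(Function('y')(4, 6), -21), O) = Mul(Add(4, -21), -31) = Mul(-17, -31) = 527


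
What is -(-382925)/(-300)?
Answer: -15317/12 ≈ -1276.4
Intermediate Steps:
-(-382925)/(-300) = -(-382925)*(-1)/300 = -901*17/12 = -15317/12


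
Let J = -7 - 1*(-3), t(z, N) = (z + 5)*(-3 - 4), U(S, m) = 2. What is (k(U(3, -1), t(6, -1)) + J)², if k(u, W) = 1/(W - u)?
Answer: 100489/6241 ≈ 16.101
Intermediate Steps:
t(z, N) = -35 - 7*z (t(z, N) = (5 + z)*(-7) = -35 - 7*z)
J = -4 (J = -7 + 3 = -4)
(k(U(3, -1), t(6, -1)) + J)² = (1/((-35 - 7*6) - 1*2) - 4)² = (1/((-35 - 42) - 2) - 4)² = (1/(-77 - 2) - 4)² = (1/(-79) - 4)² = (-1/79 - 4)² = (-317/79)² = 100489/6241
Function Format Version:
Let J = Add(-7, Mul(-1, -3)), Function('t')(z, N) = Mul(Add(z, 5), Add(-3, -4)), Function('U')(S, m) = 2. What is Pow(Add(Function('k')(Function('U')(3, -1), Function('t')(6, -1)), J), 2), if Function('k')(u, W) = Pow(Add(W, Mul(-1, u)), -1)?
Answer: Rational(100489, 6241) ≈ 16.101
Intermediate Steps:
Function('t')(z, N) = Add(-35, Mul(-7, z)) (Function('t')(z, N) = Mul(Add(5, z), -7) = Add(-35, Mul(-7, z)))
J = -4 (J = Add(-7, 3) = -4)
Pow(Add(Function('k')(Function('U')(3, -1), Function('t')(6, -1)), J), 2) = Pow(Add(Pow(Add(Add(-35, Mul(-7, 6)), Mul(-1, 2)), -1), -4), 2) = Pow(Add(Pow(Add(Add(-35, -42), -2), -1), -4), 2) = Pow(Add(Pow(Add(-77, -2), -1), -4), 2) = Pow(Add(Pow(-79, -1), -4), 2) = Pow(Add(Rational(-1, 79), -4), 2) = Pow(Rational(-317, 79), 2) = Rational(100489, 6241)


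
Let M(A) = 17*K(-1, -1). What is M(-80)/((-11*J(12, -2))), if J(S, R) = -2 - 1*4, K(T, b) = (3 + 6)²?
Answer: 459/22 ≈ 20.864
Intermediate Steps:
K(T, b) = 81 (K(T, b) = 9² = 81)
M(A) = 1377 (M(A) = 17*81 = 1377)
J(S, R) = -6 (J(S, R) = -2 - 4 = -6)
M(-80)/((-11*J(12, -2))) = 1377/((-11*(-6))) = 1377/66 = 1377*(1/66) = 459/22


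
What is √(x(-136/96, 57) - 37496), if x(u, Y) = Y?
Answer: I*√37439 ≈ 193.49*I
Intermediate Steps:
√(x(-136/96, 57) - 37496) = √(57 - 37496) = √(-37439) = I*√37439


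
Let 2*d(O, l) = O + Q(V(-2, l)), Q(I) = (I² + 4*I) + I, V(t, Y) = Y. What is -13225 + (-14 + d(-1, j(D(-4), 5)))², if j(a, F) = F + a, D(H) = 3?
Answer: -47275/4 ≈ -11819.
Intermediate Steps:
Q(I) = I² + 5*I
d(O, l) = O/2 + l*(5 + l)/2 (d(O, l) = (O + l*(5 + l))/2 = O/2 + l*(5 + l)/2)
-13225 + (-14 + d(-1, j(D(-4), 5)))² = -13225 + (-14 + ((½)*(-1) + (5 + 3)*(5 + (5 + 3))/2))² = -13225 + (-14 + (-½ + (½)*8*(5 + 8)))² = -13225 + (-14 + (-½ + (½)*8*13))² = -13225 + (-14 + (-½ + 52))² = -13225 + (-14 + 103/2)² = -13225 + (75/2)² = -13225 + 5625/4 = -47275/4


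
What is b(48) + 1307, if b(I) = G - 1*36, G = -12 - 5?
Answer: 1254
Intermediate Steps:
G = -17
b(I) = -53 (b(I) = -17 - 1*36 = -17 - 36 = -53)
b(48) + 1307 = -53 + 1307 = 1254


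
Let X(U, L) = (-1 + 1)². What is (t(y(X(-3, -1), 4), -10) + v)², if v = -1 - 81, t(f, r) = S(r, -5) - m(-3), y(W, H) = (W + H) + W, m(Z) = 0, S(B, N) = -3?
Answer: 7225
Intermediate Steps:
X(U, L) = 0 (X(U, L) = 0² = 0)
y(W, H) = H + 2*W (y(W, H) = (H + W) + W = H + 2*W)
t(f, r) = -3 (t(f, r) = -3 - 1*0 = -3 + 0 = -3)
v = -82
(t(y(X(-3, -1), 4), -10) + v)² = (-3 - 82)² = (-85)² = 7225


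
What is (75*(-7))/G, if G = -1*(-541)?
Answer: -525/541 ≈ -0.97042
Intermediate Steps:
G = 541
(75*(-7))/G = (75*(-7))/541 = -525*1/541 = -525/541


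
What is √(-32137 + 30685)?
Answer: 22*I*√3 ≈ 38.105*I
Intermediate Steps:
√(-32137 + 30685) = √(-1452) = 22*I*√3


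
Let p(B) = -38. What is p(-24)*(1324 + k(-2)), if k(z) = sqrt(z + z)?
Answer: -50312 - 76*I ≈ -50312.0 - 76.0*I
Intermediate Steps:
k(z) = sqrt(2)*sqrt(z) (k(z) = sqrt(2*z) = sqrt(2)*sqrt(z))
p(-24)*(1324 + k(-2)) = -38*(1324 + sqrt(2)*sqrt(-2)) = -38*(1324 + sqrt(2)*(I*sqrt(2))) = -38*(1324 + 2*I) = -50312 - 76*I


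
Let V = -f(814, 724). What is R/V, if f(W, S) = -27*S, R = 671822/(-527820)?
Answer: -335911/5158912680 ≈ -6.5113e-5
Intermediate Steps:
R = -335911/263910 (R = 671822*(-1/527820) = -335911/263910 ≈ -1.2728)
V = 19548 (V = -(-27)*724 = -1*(-19548) = 19548)
R/V = -335911/263910/19548 = -335911/263910*1/19548 = -335911/5158912680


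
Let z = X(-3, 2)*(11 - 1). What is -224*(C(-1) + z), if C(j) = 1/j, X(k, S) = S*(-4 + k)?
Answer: 31584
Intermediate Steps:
z = -140 (z = (2*(-4 - 3))*(11 - 1) = (2*(-7))*10 = -14*10 = -140)
-224*(C(-1) + z) = -224*(1/(-1) - 140) = -224*(-1 - 140) = -224*(-141) = 31584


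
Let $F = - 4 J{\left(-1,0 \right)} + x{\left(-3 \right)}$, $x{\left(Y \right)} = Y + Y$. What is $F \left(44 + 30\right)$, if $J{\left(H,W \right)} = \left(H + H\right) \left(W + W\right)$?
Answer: $-444$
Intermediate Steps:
$J{\left(H,W \right)} = 4 H W$ ($J{\left(H,W \right)} = 2 H 2 W = 4 H W$)
$x{\left(Y \right)} = 2 Y$
$F = -6$ ($F = - 4 \cdot 4 \left(-1\right) 0 + 2 \left(-3\right) = \left(-4\right) 0 - 6 = 0 - 6 = -6$)
$F \left(44 + 30\right) = - 6 \left(44 + 30\right) = \left(-6\right) 74 = -444$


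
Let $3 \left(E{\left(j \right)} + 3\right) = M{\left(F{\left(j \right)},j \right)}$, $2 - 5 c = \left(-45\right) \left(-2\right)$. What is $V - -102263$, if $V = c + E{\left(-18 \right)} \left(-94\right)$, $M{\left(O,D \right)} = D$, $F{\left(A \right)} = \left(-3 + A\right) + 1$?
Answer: $\frac{515457}{5} \approx 1.0309 \cdot 10^{5}$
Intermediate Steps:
$c = - \frac{88}{5}$ ($c = \frac{2}{5} - \frac{\left(-45\right) \left(-2\right)}{5} = \frac{2}{5} - 18 = - \frac{88}{5} \approx -17.6$)
$F{\left(A \right)} = -2 + A$
$E{\left(j \right)} = -3 + \frac{j}{3}$
$V = \frac{4142}{5}$ ($V = - \frac{88}{5} + \left(-3 + \frac{1}{3} \left(-18\right)\right) \left(-94\right) = - \frac{88}{5} + \left(-3 - 6\right) \left(-94\right) = - \frac{88}{5} - -846 = - \frac{88}{5} + 846 = \frac{4142}{5} \approx 828.4$)
$V - -102263 = \frac{4142}{5} - -102263 = \frac{4142}{5} + 102263 = \frac{515457}{5}$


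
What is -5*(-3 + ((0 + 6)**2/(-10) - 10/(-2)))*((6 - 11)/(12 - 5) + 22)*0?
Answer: 0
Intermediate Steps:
-5*(-3 + ((0 + 6)**2/(-10) - 10/(-2)))*((6 - 11)/(12 - 5) + 22)*0 = -5*(-3 + (6**2*(-1/10) - 10*(-1/2)))*(-5/7 + 22)*0 = -5*(-3 + (36*(-1/10) + 5))*(-5*1/7 + 22)*0 = -5*(-3 + (-18/5 + 5))*(-5/7 + 22)*0 = -5*(-3 + 7/5)*149/7*0 = -(-8)*149/7*0 = -5*(-1192/35)*0 = (1192/7)*0 = 0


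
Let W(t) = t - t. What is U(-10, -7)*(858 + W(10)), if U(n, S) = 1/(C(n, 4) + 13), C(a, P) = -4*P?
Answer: -286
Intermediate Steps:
W(t) = 0
U(n, S) = -⅓ (U(n, S) = 1/(-4*4 + 13) = 1/(-16 + 13) = 1/(-3) = -⅓)
U(-10, -7)*(858 + W(10)) = -(858 + 0)/3 = -⅓*858 = -286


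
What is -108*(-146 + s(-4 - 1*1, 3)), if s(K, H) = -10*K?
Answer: 10368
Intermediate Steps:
-108*(-146 + s(-4 - 1*1, 3)) = -108*(-146 - 10*(-4 - 1*1)) = -108*(-146 - 10*(-4 - 1)) = -108*(-146 - 10*(-5)) = -108*(-146 + 50) = -108*(-96) = 10368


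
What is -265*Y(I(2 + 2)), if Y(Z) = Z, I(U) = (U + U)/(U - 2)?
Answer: -1060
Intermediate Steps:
I(U) = 2*U/(-2 + U) (I(U) = (2*U)/(-2 + U) = 2*U/(-2 + U))
-265*Y(I(2 + 2)) = -530*(2 + 2)/(-2 + (2 + 2)) = -530*4/(-2 + 4) = -530*4/2 = -265*4 = -1060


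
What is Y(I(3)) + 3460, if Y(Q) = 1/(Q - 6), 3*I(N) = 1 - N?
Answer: 69197/20 ≈ 3459.9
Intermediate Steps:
I(N) = ⅓ - N/3 (I(N) = (1 - N)/3 = ⅓ - N/3)
Y(Q) = 1/(-6 + Q)
Y(I(3)) + 3460 = 1/(-6 + (⅓ - ⅓*3)) + 3460 = 1/(-6 + (⅓ - 1)) + 3460 = 1/(-6 - ⅔) + 3460 = 1/(-20/3) + 3460 = -3/20 + 3460 = 69197/20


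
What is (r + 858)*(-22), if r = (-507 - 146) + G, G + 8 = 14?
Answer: -4642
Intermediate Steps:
G = 6 (G = -8 + 14 = 6)
r = -647 (r = (-507 - 146) + 6 = -653 + 6 = -647)
(r + 858)*(-22) = (-647 + 858)*(-22) = 211*(-22) = -4642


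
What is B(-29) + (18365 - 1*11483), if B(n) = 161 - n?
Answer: 7072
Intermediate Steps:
B(-29) + (18365 - 1*11483) = (161 - 1*(-29)) + (18365 - 1*11483) = (161 + 29) + (18365 - 11483) = 190 + 6882 = 7072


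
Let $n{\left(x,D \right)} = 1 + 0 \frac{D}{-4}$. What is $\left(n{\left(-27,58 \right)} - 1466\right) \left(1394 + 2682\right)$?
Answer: $-5971340$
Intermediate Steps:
$n{\left(x,D \right)} = 1$ ($n{\left(x,D \right)} = 1 + 0 D \left(- \frac{1}{4}\right) = 1 + 0 \left(- \frac{D}{4}\right) = 1 + 0 = 1$)
$\left(n{\left(-27,58 \right)} - 1466\right) \left(1394 + 2682\right) = \left(1 - 1466\right) \left(1394 + 2682\right) = \left(-1465\right) 4076 = -5971340$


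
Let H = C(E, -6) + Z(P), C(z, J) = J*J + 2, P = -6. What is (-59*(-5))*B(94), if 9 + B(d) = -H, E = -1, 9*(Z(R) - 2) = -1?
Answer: -129800/9 ≈ -14422.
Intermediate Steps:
Z(R) = 17/9 (Z(R) = 2 + (⅑)*(-1) = 2 - ⅑ = 17/9)
C(z, J) = 2 + J² (C(z, J) = J² + 2 = 2 + J²)
H = 359/9 (H = (2 + (-6)²) + 17/9 = (2 + 36) + 17/9 = 38 + 17/9 = 359/9 ≈ 39.889)
B(d) = -440/9 (B(d) = -9 - 1*359/9 = -9 - 359/9 = -440/9)
(-59*(-5))*B(94) = -59*(-5)*(-440/9) = 295*(-440/9) = -129800/9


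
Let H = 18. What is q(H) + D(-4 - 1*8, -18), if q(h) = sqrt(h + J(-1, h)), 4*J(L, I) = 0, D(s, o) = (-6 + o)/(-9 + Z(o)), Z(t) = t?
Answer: 8/9 + 3*sqrt(2) ≈ 5.1315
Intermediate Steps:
D(s, o) = (-6 + o)/(-9 + o)
J(L, I) = 0 (J(L, I) = (1/4)*0 = 0)
q(h) = sqrt(h) (q(h) = sqrt(h + 0) = sqrt(h))
q(H) + D(-4 - 1*8, -18) = sqrt(18) + (-6 - 18)/(-9 - 18) = 3*sqrt(2) - 24/(-27) = 3*sqrt(2) - 1/27*(-24) = 3*sqrt(2) + 8/9 = 8/9 + 3*sqrt(2)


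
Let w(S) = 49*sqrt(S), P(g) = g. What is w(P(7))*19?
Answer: 931*sqrt(7) ≈ 2463.2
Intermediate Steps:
w(P(7))*19 = (49*sqrt(7))*19 = 931*sqrt(7)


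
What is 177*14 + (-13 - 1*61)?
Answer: 2404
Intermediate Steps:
177*14 + (-13 - 1*61) = 2478 + (-13 - 61) = 2478 - 74 = 2404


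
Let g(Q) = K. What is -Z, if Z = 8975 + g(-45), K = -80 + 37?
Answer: -8932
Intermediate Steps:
K = -43
g(Q) = -43
Z = 8932 (Z = 8975 - 43 = 8932)
-Z = -1*8932 = -8932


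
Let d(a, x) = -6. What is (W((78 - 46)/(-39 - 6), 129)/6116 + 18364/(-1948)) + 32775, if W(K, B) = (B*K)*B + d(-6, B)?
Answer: 243965577147/7446230 ≈ 32764.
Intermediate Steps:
W(K, B) = -6 + K*B² (W(K, B) = (B*K)*B - 6 = K*B² - 6 = -6 + K*B²)
(W((78 - 46)/(-39 - 6), 129)/6116 + 18364/(-1948)) + 32775 = ((-6 + ((78 - 46)/(-39 - 6))*129²)/6116 + 18364/(-1948)) + 32775 = ((-6 + (32/(-45))*16641)*(1/6116) + 18364*(-1/1948)) + 32775 = ((-6 + (32*(-1/45))*16641)*(1/6116) - 4591/487) + 32775 = ((-6 - 32/45*16641)*(1/6116) - 4591/487) + 32775 = ((-6 - 59168/5)*(1/6116) - 4591/487) + 32775 = (-59198/5*1/6116 - 4591/487) + 32775 = (-29599/15290 - 4591/487) + 32775 = -84611103/7446230 + 32775 = 243965577147/7446230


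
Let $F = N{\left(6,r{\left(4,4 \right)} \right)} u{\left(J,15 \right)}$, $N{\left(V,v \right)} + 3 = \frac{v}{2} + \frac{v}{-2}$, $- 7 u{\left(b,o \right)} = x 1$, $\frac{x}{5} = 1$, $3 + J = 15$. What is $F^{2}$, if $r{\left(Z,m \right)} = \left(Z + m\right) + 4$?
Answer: $\frac{225}{49} \approx 4.5918$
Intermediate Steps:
$J = 12$ ($J = -3 + 15 = 12$)
$x = 5$ ($x = 5 \cdot 1 = 5$)
$r{\left(Z,m \right)} = 4 + Z + m$
$u{\left(b,o \right)} = - \frac{5}{7}$ ($u{\left(b,o \right)} = - \frac{5 \cdot 1}{7} = \left(- \frac{1}{7}\right) 5 = - \frac{5}{7}$)
$N{\left(V,v \right)} = -3$ ($N{\left(V,v \right)} = -3 + \left(\frac{v}{2} + \frac{v}{-2}\right) = -3 + \left(v \frac{1}{2} + v \left(- \frac{1}{2}\right)\right) = -3 + \left(\frac{v}{2} - \frac{v}{2}\right) = -3 + 0 = -3$)
$F = \frac{15}{7}$ ($F = \left(-3\right) \left(- \frac{5}{7}\right) = \frac{15}{7} \approx 2.1429$)
$F^{2} = \left(\frac{15}{7}\right)^{2} = \frac{225}{49}$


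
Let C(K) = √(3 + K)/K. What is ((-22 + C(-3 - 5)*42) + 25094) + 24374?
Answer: 49446 - 21*I*√5/4 ≈ 49446.0 - 11.739*I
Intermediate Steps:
C(K) = √(3 + K)/K
((-22 + C(-3 - 5)*42) + 25094) + 24374 = ((-22 + (√(3 + (-3 - 5))/(-3 - 5))*42) + 25094) + 24374 = ((-22 + (√(3 - 8)/(-8))*42) + 25094) + 24374 = ((-22 - I*√5/8*42) + 25094) + 24374 = ((-22 - 21*I*√5/4) + 25094) + 24374 = (25072 - 21*I*√5/4) + 24374 = 49446 - 21*I*√5/4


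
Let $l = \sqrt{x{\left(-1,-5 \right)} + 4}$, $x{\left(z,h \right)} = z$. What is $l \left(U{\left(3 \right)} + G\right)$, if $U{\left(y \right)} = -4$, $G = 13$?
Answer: $9 \sqrt{3} \approx 15.588$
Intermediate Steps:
$l = \sqrt{3}$ ($l = \sqrt{-1 + 4} = \sqrt{3} \approx 1.732$)
$l \left(U{\left(3 \right)} + G\right) = \sqrt{3} \left(-4 + 13\right) = \sqrt{3} \cdot 9 = 9 \sqrt{3}$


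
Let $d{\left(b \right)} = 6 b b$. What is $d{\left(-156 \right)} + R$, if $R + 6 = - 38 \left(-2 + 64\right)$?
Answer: $143654$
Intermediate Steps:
$R = -2362$ ($R = -6 - 38 \left(-2 + 64\right) = -6 - 2356 = -2362$)
$d{\left(b \right)} = 6 b^{2}$
$d{\left(-156 \right)} + R = 6 \left(-156\right)^{2} - 2362 = 6 \cdot 24336 - 2362 = 146016 - 2362 = 143654$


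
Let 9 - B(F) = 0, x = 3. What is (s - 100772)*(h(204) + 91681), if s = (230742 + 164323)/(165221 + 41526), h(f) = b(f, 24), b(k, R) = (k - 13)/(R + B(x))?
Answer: -21012140805372672/2274217 ≈ -9.2393e+9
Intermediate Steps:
B(F) = 9 (B(F) = 9 - 1*0 = 9 + 0 = 9)
b(k, R) = (-13 + k)/(9 + R) (b(k, R) = (k - 13)/(R + 9) = (-13 + k)/(9 + R))
h(f) = -13/33 + f/33 (h(f) = (-13 + f)/(9 + 24) = (-13 + f)/33 = -13/33 + f/33)
s = 395065/206747 ≈ 1.9109
(s - 100772)*(h(204) + 91681) = (395065/206747 - 100772)*((-13/33 + (1/33)*204) + 91681) = -20833913619*((-13/33 + 68/11) + 91681)/206747 = -20833913619*(191/33 + 91681)/206747 = -20833913619/206747*3025664/33 = -21012140805372672/2274217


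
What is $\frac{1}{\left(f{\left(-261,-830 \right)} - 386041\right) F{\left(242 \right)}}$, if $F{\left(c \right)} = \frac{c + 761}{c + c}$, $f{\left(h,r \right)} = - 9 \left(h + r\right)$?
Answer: $- \frac{22}{17152303} \approx -1.2826 \cdot 10^{-6}$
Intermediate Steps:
$f{\left(h,r \right)} = - 9 h - 9 r$
$F{\left(c \right)} = \frac{761 + c}{2 c}$
$\frac{1}{\left(f{\left(-261,-830 \right)} - 386041\right) F{\left(242 \right)}} = \frac{1}{\left(\left(\left(-9\right) \left(-261\right) - -7470\right) - 386041\right) \frac{761 + 242}{2 \cdot 242}} = \frac{1}{\left(\left(2349 + 7470\right) - 386041\right) \frac{1}{2} \cdot \frac{1}{242} \cdot 1003} = \frac{1}{\left(9819 - 386041\right) \frac{1003}{484}} = \frac{1}{-376222} \cdot \frac{484}{1003} = \left(- \frac{1}{376222}\right) \frac{484}{1003} = - \frac{22}{17152303}$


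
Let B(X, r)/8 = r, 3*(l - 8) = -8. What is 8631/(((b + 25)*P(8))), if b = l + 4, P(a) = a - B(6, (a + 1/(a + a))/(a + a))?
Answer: 828576/13081 ≈ 63.342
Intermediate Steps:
l = 16/3 (l = 8 + (⅓)*(-8) = 8 - 8/3 = 16/3 ≈ 5.3333)
B(X, r) = 8*r
P(a) = a - 4*(a + 1/(2*a))/a (P(a) = a - 8*(a + 1/(a + a))/(a + a) = a - 8*(a + 1/(2*a))/((2*a)) = a - 8*(a + 1/(2*a))*(1/(2*a)) = a - 8*(a + 1/(2*a))/(2*a) = a - 4*(a + 1/(2*a))/a)
b = 28/3 (b = 16/3 + 4 = 28/3 ≈ 9.3333)
8631/(((b + 25)*P(8))) = 8631/(((28/3 + 25)*(-4 + 8 - 2/8²))) = 8631/((103*(-4 + 8 - 2*1/64)/3)) = 8631/((103*(-4 + 8 - 1/32)/3)) = 8631/(((103/3)*(127/32))) = 8631/(13081/96) = 8631*(96/13081) = 828576/13081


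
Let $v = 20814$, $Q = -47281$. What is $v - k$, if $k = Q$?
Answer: $68095$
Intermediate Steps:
$k = -47281$
$v - k = 20814 - -47281 = 20814 + 47281 = 68095$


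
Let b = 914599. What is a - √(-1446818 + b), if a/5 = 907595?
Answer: 4537975 - I*√532219 ≈ 4.538e+6 - 729.53*I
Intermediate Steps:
a = 4537975 (a = 5*907595 = 4537975)
a - √(-1446818 + b) = 4537975 - √(-1446818 + 914599) = 4537975 - √(-532219) = 4537975 - I*√532219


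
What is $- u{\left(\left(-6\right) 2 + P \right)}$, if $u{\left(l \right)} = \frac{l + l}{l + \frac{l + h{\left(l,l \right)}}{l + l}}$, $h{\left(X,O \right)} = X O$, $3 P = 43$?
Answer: $- \frac{7}{6} \approx -1.1667$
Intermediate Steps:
$P = \frac{43}{3}$ ($P = \frac{1}{3} \cdot 43 = \frac{43}{3} \approx 14.333$)
$h{\left(X,O \right)} = O X$
$u{\left(l \right)} = \frac{2 l}{l + \frac{l + l^{2}}{2 l}}$ ($u{\left(l \right)} = \frac{l + l}{l + \frac{l + l l}{l + l}} = \frac{2 l}{l + \frac{l + l^{2}}{2 l}}$)
$- u{\left(\left(-6\right) 2 + P \right)} = - \frac{4 \left(\left(-6\right) 2 + \frac{43}{3}\right)}{1 + 3 \left(\left(-6\right) 2 + \frac{43}{3}\right)} = - \frac{4 \left(-12 + \frac{43}{3}\right)}{1 + 3 \left(-12 + \frac{43}{3}\right)} = - \frac{4 \cdot 7}{3 \left(1 + 3 \cdot \frac{7}{3}\right)} = - \frac{4 \cdot 7}{3 \left(1 + 7\right)} = - \frac{4 \cdot 7}{3 \cdot 8} = \left(-1\right) \frac{7}{6} = - \frac{7}{6}$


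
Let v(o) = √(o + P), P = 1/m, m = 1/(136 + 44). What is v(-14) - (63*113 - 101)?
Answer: -7018 + √166 ≈ -7005.1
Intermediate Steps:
m = 1/180 ≈ 0.0055556
P = 180 (P = 1/(1/180) = 180)
v(o) = √(180 + o) (v(o) = √(o + 180) = √(180 + o))
v(-14) - (63*113 - 101) = √(180 - 14) - (63*113 - 101) = √166 - (7119 - 101) = √166 - 1*7018 = √166 - 7018 = -7018 + √166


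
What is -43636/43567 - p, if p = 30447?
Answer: -1326528085/43567 ≈ -30448.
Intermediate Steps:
-43636/43567 - p = -43636/43567 - 1*30447 = -43636*1/43567 - 30447 = -43636/43567 - 30447 = -1326528085/43567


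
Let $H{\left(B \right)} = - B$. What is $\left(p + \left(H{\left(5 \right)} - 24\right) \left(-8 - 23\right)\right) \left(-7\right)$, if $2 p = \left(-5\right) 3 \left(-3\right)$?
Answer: $- \frac{12901}{2} \approx -6450.5$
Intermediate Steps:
$p = \frac{45}{2}$ ($p = \frac{\left(-5\right) 3 \left(-3\right)}{2} = \frac{\left(-15\right) \left(-3\right)}{2} = \frac{1}{2} \cdot 45 = \frac{45}{2} \approx 22.5$)
$\left(p + \left(H{\left(5 \right)} - 24\right) \left(-8 - 23\right)\right) \left(-7\right) = \left(\frac{45}{2} + \left(\left(-1\right) 5 - 24\right) \left(-8 - 23\right)\right) \left(-7\right) = \left(\frac{45}{2} + \left(-5 - 24\right) \left(-31\right)\right) \left(-7\right) = \left(\frac{45}{2} - -899\right) \left(-7\right) = \left(\frac{45}{2} + 899\right) \left(-7\right) = \frac{1843}{2} \left(-7\right) = - \frac{12901}{2}$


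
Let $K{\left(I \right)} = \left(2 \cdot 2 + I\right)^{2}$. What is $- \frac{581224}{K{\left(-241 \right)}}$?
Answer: $- \frac{581224}{56169} \approx -10.348$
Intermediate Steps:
$K{\left(I \right)} = \left(4 + I\right)^{2}$
$- \frac{581224}{K{\left(-241 \right)}} = - \frac{581224}{\left(4 - 241\right)^{2}} = - \frac{581224}{\left(-237\right)^{2}} = - \frac{581224}{56169}$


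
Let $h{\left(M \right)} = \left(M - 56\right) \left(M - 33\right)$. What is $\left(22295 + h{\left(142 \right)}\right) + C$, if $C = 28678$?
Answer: $60347$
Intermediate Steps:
$h{\left(M \right)} = \left(-56 + M\right) \left(-33 + M\right)$
$\left(22295 + h{\left(142 \right)}\right) + C = \left(22295 + \left(1848 + 142^{2} - 12638\right)\right) + 28678 = \left(22295 + \left(1848 + 20164 - 12638\right)\right) + 28678 = \left(22295 + 9374\right) + 28678 = 31669 + 28678 = 60347$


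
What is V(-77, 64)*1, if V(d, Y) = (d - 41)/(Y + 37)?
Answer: -118/101 ≈ -1.1683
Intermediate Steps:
V(d, Y) = (-41 + d)/(37 + Y)
V(-77, 64)*1 = ((-41 - 77)/(37 + 64))*1 = (-118/101)*1 = ((1/101)*(-118))*1 = -118/101*1 = -118/101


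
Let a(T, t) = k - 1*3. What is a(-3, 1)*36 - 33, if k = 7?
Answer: 111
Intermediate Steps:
a(T, t) = 4 (a(T, t) = 7 - 1*3 = 7 - 3 = 4)
a(-3, 1)*36 - 33 = 4*36 - 33 = 144 - 33 = 111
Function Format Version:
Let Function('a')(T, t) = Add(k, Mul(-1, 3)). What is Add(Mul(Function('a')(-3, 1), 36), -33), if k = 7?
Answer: 111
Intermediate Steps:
Function('a')(T, t) = 4 (Function('a')(T, t) = Add(7, Mul(-1, 3)) = Add(7, -3) = 4)
Add(Mul(Function('a')(-3, 1), 36), -33) = Add(Mul(4, 36), -33) = Add(144, -33) = 111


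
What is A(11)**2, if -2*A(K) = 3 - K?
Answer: 16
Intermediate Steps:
A(K) = -3/2 + K/2 (A(K) = -(3 - K)/2 = -3/2 + K/2)
A(11)**2 = (-3/2 + (1/2)*11)**2 = (-3/2 + 11/2)**2 = 4**2 = 16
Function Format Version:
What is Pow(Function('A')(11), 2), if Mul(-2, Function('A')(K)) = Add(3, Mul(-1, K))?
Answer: 16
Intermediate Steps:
Function('A')(K) = Add(Rational(-3, 2), Mul(Rational(1, 2), K)) (Function('A')(K) = Mul(Rational(-1, 2), Add(3, Mul(-1, K))) = Add(Rational(-3, 2), Mul(Rational(1, 2), K)))
Pow(Function('A')(11), 2) = Pow(Add(Rational(-3, 2), Mul(Rational(1, 2), 11)), 2) = Pow(Add(Rational(-3, 2), Rational(11, 2)), 2) = Pow(4, 2) = 16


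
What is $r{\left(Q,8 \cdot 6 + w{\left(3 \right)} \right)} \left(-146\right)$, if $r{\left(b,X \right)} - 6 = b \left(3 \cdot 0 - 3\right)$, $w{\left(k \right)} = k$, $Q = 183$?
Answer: $79278$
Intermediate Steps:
$r{\left(b,X \right)} = 6 - 3 b$ ($r{\left(b,X \right)} = 6 + b \left(3 \cdot 0 - 3\right) = 6 + b \left(0 - 3\right) = 6 + b \left(-3\right) = 6 - 3 b$)
$r{\left(Q,8 \cdot 6 + w{\left(3 \right)} \right)} \left(-146\right) = \left(6 - 549\right) \left(-146\right) = \left(-543\right) \left(-146\right) = 79278$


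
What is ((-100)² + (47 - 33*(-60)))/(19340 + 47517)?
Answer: 12027/66857 ≈ 0.17989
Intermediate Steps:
((-100)² + (47 - 33*(-60)))/(19340 + 47517) = (10000 + (47 + 1980))/66857 = (10000 + 2027)*(1/66857) = 12027*(1/66857) = 12027/66857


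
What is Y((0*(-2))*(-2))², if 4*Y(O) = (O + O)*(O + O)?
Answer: 0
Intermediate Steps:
Y(O) = O² (Y(O) = ((O + O)*(O + O))/4 = ((2*O)*(2*O))/4 = (4*O²)/4 = O²)
Y((0*(-2))*(-2))² = (((0*(-2))*(-2))²)² = ((0*(-2))²)² = (0²)² = 0² = 0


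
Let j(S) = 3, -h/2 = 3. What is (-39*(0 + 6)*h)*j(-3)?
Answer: 4212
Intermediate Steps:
h = -6 (h = -2*3 = -6)
(-39*(0 + 6)*h)*j(-3) = -39*(0 + 6)*(-6)*3 = -234*(-6)*3 = -39*(-36)*3 = 1404*3 = 4212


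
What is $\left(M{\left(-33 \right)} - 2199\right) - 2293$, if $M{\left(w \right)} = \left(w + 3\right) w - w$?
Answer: $-3469$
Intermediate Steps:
$M{\left(w \right)} = - w + w \left(3 + w\right)$ ($M{\left(w \right)} = \left(3 + w\right) w - w = w \left(3 + w\right) - w = - w + w \left(3 + w\right)$)
$\left(M{\left(-33 \right)} - 2199\right) - 2293 = \left(- 33 \left(2 - 33\right) - 2199\right) - 2293 = \left(\left(-33\right) \left(-31\right) - 2199\right) - 2293 = \left(1023 - 2199\right) - 2293 = -1176 - 2293 = -3469$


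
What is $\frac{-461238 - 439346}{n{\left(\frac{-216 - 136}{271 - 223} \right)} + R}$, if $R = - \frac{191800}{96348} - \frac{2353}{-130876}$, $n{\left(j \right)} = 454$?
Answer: $- \frac{405572885480544}{203567915537} \approx -1992.3$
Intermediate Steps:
$R = - \frac{888403927}{450344316}$ ($R = \left(-191800\right) \frac{1}{96348} - - \frac{2353}{130876} = - \frac{6850}{3441} + \frac{2353}{130876} = - \frac{888403927}{450344316} \approx -1.9727$)
$\frac{-461238 - 439346}{n{\left(\frac{-216 - 136}{271 - 223} \right)} + R} = \frac{-461238 - 439346}{454 - \frac{888403927}{450344316}} = - \frac{900584}{\frac{203567915537}{450344316}} = \left(-900584\right) \frac{450344316}{203567915537} = - \frac{405572885480544}{203567915537}$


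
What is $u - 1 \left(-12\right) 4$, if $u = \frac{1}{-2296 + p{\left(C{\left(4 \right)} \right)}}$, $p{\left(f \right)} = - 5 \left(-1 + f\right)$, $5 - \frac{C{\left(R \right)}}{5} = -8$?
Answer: $\frac{125567}{2616} \approx 48.0$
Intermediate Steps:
$C{\left(R \right)} = 65$ ($C{\left(R \right)} = 25 - -40 = 25 + 40 = 65$)
$p{\left(f \right)} = 5 - 5 f$
$u = - \frac{1}{2616}$ ($u = \frac{1}{-2296 + \left(5 - 325\right)} = \frac{1}{-2296 - 320} = \frac{1}{-2616} = - \frac{1}{2616} \approx -0.00038226$)
$u - 1 \left(-12\right) 4 = - \frac{1}{2616} - 1 \left(-12\right) 4 = - \frac{1}{2616} - \left(-12\right) 4 = - \frac{1}{2616} - -48 = - \frac{1}{2616} + 48 = \frac{125567}{2616}$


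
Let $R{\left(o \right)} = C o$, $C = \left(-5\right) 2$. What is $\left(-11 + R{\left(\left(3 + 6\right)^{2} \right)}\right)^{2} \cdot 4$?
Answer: $2696164$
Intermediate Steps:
$C = -10$
$R{\left(o \right)} = - 10 o$
$\left(-11 + R{\left(\left(3 + 6\right)^{2} \right)}\right)^{2} \cdot 4 = \left(-11 - 10 \left(3 + 6\right)^{2}\right)^{2} \cdot 4 = \left(-11 - 10 \cdot 9^{2}\right)^{2} \cdot 4 = \left(-11 - 810\right)^{2} \cdot 4 = \left(-821\right)^{2} \cdot 4 = 674041 \cdot 4 = 2696164$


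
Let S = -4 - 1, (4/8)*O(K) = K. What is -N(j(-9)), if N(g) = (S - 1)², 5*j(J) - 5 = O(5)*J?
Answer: -36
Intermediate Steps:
O(K) = 2*K
S = -5
j(J) = 1 + 2*J (j(J) = 1 + ((2*5)*J)/5 = 1 + (10*J)/5 = 1 + 2*J)
N(g) = 36 (N(g) = (-5 - 1)² = (-6)² = 36)
-N(j(-9)) = -1*36 = -36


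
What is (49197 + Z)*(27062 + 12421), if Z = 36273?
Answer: 3374612010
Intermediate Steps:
(49197 + Z)*(27062 + 12421) = (49197 + 36273)*(27062 + 12421) = 85470*39483 = 3374612010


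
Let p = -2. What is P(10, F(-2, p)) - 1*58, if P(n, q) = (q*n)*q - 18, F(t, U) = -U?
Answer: -36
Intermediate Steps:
P(n, q) = -18 + n*q² (P(n, q) = (n*q)*q - 18 = n*q² - 18 = -18 + n*q²)
P(10, F(-2, p)) - 1*58 = (-18 + 10*(-1*(-2))²) - 1*58 = (-18 + 10*2²) - 58 = (-18 + 10*4) - 58 = (-18 + 40) - 58 = 22 - 58 = -36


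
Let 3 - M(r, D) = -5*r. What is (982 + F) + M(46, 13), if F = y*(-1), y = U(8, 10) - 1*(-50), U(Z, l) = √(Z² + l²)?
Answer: 1165 - 2*√41 ≈ 1152.2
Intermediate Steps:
M(r, D) = 3 + 5*r (M(r, D) = 3 - (-5)*r = 3 + 5*r)
y = 50 + 2*√41 (y = √(8² + 10²) - 1*(-50) = √(64 + 100) + 50 = √164 + 50 = 2*√41 + 50 = 50 + 2*√41 ≈ 62.806)
F = -50 - 2*√41 (F = (50 + 2*√41)*(-1) = -50 - 2*√41 ≈ -62.806)
(982 + F) + M(46, 13) = (982 + (-50 - 2*√41)) + (3 + 5*46) = (932 - 2*√41) + (3 + 230) = (932 - 2*√41) + 233 = 1165 - 2*√41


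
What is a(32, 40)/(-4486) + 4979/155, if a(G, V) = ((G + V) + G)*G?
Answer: 10909977/347665 ≈ 31.381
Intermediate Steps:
a(G, V) = G*(V + 2*G) (a(G, V) = (V + 2*G)*G = G*(V + 2*G))
a(32, 40)/(-4486) + 4979/155 = (32*(40 + 2*32))/(-4486) + 4979/155 = (32*(40 + 64))*(-1/4486) + 4979*(1/155) = (32*104)*(-1/4486) + 4979/155 = 3328*(-1/4486) + 4979/155 = -1664/2243 + 4979/155 = 10909977/347665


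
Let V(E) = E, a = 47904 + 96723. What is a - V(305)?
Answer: 144322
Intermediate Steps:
a = 144627
a - V(305) = 144627 - 1*305 = 144627 - 305 = 144322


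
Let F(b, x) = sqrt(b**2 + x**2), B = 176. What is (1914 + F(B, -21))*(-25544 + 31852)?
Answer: 12073512 + 6308*sqrt(31417) ≈ 1.3192e+7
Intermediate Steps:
(1914 + F(B, -21))*(-25544 + 31852) = (1914 + sqrt(176**2 + (-21)**2))*(-25544 + 31852) = (1914 + sqrt(30976 + 441))*6308 = (1914 + sqrt(31417))*6308 = 12073512 + 6308*sqrt(31417)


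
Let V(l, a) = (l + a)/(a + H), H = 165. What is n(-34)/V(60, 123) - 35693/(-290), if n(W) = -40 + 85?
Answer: 3430073/17690 ≈ 193.90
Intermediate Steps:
n(W) = 45
V(l, a) = (a + l)/(165 + a) (V(l, a) = (l + a)/(a + 165) = (a + l)/(165 + a))
n(-34)/V(60, 123) - 35693/(-290) = 45/(((123 + 60)/(165 + 123))) - 35693/(-290) = 45/((183/288)) - 35693*(-1/290) = 45/(((1/288)*183)) + 35693/290 = 45/(61/96) + 35693/290 = 45*(96/61) + 35693/290 = 4320/61 + 35693/290 = 3430073/17690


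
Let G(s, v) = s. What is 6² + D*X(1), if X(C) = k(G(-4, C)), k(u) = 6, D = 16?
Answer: 132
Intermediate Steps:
X(C) = 6
6² + D*X(1) = 6² + 16*6 = 36 + 96 = 132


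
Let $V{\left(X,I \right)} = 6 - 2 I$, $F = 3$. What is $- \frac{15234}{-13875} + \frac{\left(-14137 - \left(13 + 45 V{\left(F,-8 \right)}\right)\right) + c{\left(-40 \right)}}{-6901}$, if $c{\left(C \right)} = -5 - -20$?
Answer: $\frac{104996403}{31917125} \approx 3.2897$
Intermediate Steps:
$c{\left(C \right)} = 15$ ($c{\left(C \right)} = -5 + 20 = 15$)
$- \frac{15234}{-13875} + \frac{\left(-14137 - \left(13 + 45 V{\left(F,-8 \right)}\right)\right) + c{\left(-40 \right)}}{-6901} = - \frac{15234}{-13875} + \frac{\left(-14137 - \left(13 + 45 \left(6 - -16\right)\right)\right) + 15}{-6901} = \left(-15234\right) \left(- \frac{1}{13875}\right) + \left(\left(-14137 - \left(13 + 45 \left(6 + 16\right)\right)\right) + 15\right) \left(- \frac{1}{6901}\right) = \frac{5078}{4625} + \left(\left(-14137 - 1003\right) + 15\right) \left(- \frac{1}{6901}\right) = \frac{5078}{4625} + \left(-15140 + 15\right) \left(- \frac{1}{6901}\right) = \frac{5078}{4625} - - \frac{15125}{6901} = \frac{5078}{4625} + \frac{15125}{6901} = \frac{104996403}{31917125}$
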